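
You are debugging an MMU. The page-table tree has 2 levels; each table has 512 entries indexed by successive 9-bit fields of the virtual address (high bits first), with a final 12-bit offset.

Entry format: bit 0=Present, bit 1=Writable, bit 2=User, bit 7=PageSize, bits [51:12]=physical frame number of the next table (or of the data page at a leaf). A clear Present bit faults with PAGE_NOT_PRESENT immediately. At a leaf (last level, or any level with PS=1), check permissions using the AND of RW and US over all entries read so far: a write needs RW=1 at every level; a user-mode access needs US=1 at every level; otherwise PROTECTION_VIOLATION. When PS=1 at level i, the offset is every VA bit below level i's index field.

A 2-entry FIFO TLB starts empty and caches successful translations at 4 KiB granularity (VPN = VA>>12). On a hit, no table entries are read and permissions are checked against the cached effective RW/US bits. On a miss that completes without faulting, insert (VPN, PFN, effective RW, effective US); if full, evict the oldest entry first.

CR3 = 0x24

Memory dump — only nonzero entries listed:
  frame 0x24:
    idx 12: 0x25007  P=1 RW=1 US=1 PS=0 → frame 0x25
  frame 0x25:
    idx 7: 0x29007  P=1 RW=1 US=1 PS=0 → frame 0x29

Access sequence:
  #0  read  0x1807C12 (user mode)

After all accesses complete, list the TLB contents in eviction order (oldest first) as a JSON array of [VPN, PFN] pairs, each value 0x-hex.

Trace:
#0 VA=0x1807C12 (r,user):
  lvl0: tbl 0x24, slot 12 ⇒ 0x25007 (P1/RW1/US1/PS0)
  lvl1: tbl 0x25, slot 7 ⇒ 0x29007 (P1/RW1/US1/PS0)
  → PA=0x29C12  (2 entries read)

TLB: [["0x1807", "0x29"]]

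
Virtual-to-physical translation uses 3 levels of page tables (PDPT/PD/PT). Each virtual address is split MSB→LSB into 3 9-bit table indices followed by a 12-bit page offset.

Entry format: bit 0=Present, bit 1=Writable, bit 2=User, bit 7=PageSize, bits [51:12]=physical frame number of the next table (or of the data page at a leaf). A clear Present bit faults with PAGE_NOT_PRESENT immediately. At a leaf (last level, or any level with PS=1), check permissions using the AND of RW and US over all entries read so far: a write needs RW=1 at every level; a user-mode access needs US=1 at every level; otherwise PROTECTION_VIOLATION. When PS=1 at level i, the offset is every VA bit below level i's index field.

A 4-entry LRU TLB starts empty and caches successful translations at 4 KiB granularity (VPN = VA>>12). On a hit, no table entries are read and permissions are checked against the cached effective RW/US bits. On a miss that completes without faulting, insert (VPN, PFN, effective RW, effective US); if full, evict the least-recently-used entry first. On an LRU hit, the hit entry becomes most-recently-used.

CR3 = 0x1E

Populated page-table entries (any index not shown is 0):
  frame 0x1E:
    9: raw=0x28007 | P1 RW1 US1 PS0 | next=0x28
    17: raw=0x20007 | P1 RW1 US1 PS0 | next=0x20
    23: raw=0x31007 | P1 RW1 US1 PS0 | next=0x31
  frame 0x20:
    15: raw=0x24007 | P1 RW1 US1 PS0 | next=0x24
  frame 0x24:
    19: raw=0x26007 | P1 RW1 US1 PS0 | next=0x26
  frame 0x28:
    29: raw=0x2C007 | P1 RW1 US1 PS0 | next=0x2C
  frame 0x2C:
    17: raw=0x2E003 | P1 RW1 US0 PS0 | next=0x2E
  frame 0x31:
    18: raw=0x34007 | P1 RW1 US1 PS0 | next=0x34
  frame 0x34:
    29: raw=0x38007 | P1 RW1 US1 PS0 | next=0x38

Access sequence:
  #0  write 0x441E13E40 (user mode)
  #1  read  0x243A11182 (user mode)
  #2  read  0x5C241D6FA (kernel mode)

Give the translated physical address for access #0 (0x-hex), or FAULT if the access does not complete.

Per-access translation:
#0 VA=0x441E13E40 (w,user):
  lvl0: tbl 0x1E, slot 17 ⇒ 0x20007 (P1/RW1/US1/PS0)
  lvl1: tbl 0x20, slot 15 ⇒ 0x24007 (P1/RW1/US1/PS0)
  lvl2: tbl 0x24, slot 19 ⇒ 0x26007 (P1/RW1/US1/PS0)
  ✓ 0x26E40  — 3 lookups
#1 VA=0x243A11182 (r,user):
  lvl0: tbl 0x1E, slot 9 ⇒ 0x28007 (P1/RW1/US1/PS0)
  lvl1: tbl 0x28, slot 29 ⇒ 0x2C007 (P1/RW1/US1/PS0)
  lvl2: tbl 0x2C, slot 17 ⇒ 0x2E003 (P1/RW1/US0/PS0)
  ✗ PROTECTION_VIOLATION  [3 reads]
#2 VA=0x5C241D6FA (r,kernel):
  lvl0: tbl 0x1E, slot 23 ⇒ 0x31007 (P1/RW1/US1/PS0)
  lvl1: tbl 0x31, slot 18 ⇒ 0x34007 (P1/RW1/US1/PS0)
  lvl2: tbl 0x34, slot 29 ⇒ 0x38007 (P1/RW1/US1/PS0)
  ✓ 0x386FA  — 3 lookups

Access #0 PA: 0x26E40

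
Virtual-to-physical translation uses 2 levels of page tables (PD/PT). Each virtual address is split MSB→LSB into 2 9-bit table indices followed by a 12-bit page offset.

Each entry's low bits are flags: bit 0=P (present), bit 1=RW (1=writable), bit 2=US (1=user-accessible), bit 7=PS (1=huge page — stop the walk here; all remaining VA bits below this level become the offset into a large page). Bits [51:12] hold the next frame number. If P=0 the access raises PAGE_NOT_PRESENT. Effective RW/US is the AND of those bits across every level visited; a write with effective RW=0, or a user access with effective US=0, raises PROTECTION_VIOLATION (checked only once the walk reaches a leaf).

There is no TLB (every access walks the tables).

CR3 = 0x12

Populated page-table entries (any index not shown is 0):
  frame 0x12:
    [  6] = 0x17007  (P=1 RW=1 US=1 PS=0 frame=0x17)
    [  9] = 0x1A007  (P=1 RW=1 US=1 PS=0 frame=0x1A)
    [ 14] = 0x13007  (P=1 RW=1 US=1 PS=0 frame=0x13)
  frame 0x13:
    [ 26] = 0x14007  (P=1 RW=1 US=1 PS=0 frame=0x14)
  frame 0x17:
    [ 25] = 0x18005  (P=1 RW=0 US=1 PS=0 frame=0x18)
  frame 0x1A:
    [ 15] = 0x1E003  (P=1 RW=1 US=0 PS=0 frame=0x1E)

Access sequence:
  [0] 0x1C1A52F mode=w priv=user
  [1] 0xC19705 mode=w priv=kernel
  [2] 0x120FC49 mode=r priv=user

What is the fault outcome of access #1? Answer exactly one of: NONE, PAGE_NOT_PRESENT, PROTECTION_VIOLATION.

Walk each access:
#0 VA=0x1C1A52F (w,user):
  L0: frame=0x12 idx=14 entry=0x13007 [P=1 RW=1 US=1 PS=0]
  L1: frame=0x13 idx=26 entry=0x14007 [P=1 RW=1 US=1 PS=0]
  ✓ 0x1452F  — 2 lookups
#1 VA=0xC19705 (w,kernel):
  L0: frame=0x12 idx=6 entry=0x17007 [P=1 RW=1 US=1 PS=0]
  L1: frame=0x17 idx=25 entry=0x18005 [P=1 RW=0 US=1 PS=0]
  ✗ PROTECTION_VIOLATION  [2 reads]
#2 VA=0x120FC49 (r,user):
  L0: frame=0x12 idx=9 entry=0x1A007 [P=1 RW=1 US=1 PS=0]
  L1: frame=0x1A idx=15 entry=0x1E003 [P=1 RW=1 US=0 PS=0]
  ✗ PROTECTION_VIOLATION  [2 reads]

Access #1 fault: PROTECTION_VIOLATION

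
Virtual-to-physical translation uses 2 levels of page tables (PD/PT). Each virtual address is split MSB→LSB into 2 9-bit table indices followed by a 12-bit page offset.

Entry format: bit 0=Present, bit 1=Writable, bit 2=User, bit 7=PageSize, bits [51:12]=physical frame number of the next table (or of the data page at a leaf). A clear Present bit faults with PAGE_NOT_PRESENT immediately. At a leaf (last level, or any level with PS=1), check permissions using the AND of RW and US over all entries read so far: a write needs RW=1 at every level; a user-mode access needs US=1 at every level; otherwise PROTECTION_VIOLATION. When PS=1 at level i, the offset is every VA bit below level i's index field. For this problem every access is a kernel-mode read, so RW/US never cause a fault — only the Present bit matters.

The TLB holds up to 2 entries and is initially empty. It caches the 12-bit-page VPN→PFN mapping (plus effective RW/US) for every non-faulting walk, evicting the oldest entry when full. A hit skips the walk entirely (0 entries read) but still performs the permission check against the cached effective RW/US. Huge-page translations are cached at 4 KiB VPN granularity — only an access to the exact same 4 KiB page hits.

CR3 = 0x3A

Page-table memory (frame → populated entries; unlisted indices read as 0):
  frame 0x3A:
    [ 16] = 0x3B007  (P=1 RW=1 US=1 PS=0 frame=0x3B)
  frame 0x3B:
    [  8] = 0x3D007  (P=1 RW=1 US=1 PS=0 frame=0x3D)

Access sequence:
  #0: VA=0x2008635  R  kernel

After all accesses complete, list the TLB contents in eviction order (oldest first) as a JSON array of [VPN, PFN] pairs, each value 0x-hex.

Trace:
#0 VA=0x2008635 (r,kernel):
  L0: frame=0x3A idx=16 entry=0x3B007 [P=1 RW=1 US=1 PS=0]
  L1: frame=0x3B idx=8 entry=0x3D007 [P=1 RW=1 US=1 PS=0]
  → PA=0x3D635  (2 entries read)

TLB: [["0x2008", "0x3D"]]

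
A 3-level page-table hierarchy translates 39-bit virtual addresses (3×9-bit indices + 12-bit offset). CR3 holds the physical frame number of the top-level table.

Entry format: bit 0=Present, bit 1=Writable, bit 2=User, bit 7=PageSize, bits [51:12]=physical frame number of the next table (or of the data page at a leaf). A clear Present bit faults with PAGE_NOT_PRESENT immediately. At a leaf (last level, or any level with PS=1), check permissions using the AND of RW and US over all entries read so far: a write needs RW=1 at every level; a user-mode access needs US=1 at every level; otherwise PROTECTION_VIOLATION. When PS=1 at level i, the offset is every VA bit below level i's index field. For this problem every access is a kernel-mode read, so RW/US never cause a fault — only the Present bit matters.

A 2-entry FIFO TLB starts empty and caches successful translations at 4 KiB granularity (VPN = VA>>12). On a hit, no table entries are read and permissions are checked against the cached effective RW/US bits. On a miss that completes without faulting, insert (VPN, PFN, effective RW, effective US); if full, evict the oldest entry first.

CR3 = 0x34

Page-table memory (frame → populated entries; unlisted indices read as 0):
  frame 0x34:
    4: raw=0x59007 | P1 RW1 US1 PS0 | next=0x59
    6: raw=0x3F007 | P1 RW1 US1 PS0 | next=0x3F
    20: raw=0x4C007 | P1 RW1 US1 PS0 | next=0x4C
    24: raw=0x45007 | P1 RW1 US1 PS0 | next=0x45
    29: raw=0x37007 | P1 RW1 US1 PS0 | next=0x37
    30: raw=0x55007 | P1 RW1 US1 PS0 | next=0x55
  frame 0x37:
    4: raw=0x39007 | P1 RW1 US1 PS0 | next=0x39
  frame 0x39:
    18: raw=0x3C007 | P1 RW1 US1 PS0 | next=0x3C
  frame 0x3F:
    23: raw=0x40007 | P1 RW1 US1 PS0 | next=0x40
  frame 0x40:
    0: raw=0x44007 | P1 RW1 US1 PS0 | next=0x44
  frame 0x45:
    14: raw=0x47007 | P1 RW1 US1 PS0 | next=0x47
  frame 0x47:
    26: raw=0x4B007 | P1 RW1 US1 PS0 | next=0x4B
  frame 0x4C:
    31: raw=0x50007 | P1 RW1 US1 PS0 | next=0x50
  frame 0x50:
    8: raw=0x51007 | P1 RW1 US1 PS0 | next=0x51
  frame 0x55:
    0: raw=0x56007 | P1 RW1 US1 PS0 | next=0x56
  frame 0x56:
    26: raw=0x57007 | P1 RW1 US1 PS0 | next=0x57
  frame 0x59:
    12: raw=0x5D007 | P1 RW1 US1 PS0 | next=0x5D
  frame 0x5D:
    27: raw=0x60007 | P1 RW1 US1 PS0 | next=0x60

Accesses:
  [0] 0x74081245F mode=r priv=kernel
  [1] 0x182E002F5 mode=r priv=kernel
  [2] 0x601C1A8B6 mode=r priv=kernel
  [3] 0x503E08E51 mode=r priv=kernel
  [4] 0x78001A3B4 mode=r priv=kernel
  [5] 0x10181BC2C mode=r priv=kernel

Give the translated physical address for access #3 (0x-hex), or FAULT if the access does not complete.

Per-access translation:
#0 VA=0x74081245F (r,kernel):
  L0 @0x34[29] → 0x37007  P=1,RW=1,US=1,PS=0
  L1 @0x37[4] → 0x39007  P=1,RW=1,US=1,PS=0
  L2 @0x39[18] → 0x3C007  P=1,RW=1,US=1,PS=0
  → PA=0x3C45F  (3 entries read)
#1 VA=0x182E002F5 (r,kernel):
  L0 @0x34[6] → 0x3F007  P=1,RW=1,US=1,PS=0
  L1 @0x3F[23] → 0x40007  P=1,RW=1,US=1,PS=0
  L2 @0x40[0] → 0x44007  P=1,RW=1,US=1,PS=0
  → PA=0x442F5  (3 entries read)
#2 VA=0x601C1A8B6 (r,kernel):
  L0 @0x34[24] → 0x45007  P=1,RW=1,US=1,PS=0
  L1 @0x45[14] → 0x47007  P=1,RW=1,US=1,PS=0
  L2 @0x47[26] → 0x4B007  P=1,RW=1,US=1,PS=0
  → PA=0x4B8B6  (3 entries read)
#3 VA=0x503E08E51 (r,kernel):
  L0 @0x34[20] → 0x4C007  P=1,RW=1,US=1,PS=0
  L1 @0x4C[31] → 0x50007  P=1,RW=1,US=1,PS=0
  L2 @0x50[8] → 0x51007  P=1,RW=1,US=1,PS=0
  → PA=0x51E51  (3 entries read)
#4 VA=0x78001A3B4 (r,kernel):
  L0 @0x34[30] → 0x55007  P=1,RW=1,US=1,PS=0
  L1 @0x55[0] → 0x56007  P=1,RW=1,US=1,PS=0
  L2 @0x56[26] → 0x57007  P=1,RW=1,US=1,PS=0
  → PA=0x573B4  (3 entries read)
#5 VA=0x10181BC2C (r,kernel):
  L0 @0x34[4] → 0x59007  P=1,RW=1,US=1,PS=0
  L1 @0x59[12] → 0x5D007  P=1,RW=1,US=1,PS=0
  L2 @0x5D[27] → 0x60007  P=1,RW=1,US=1,PS=0
  → PA=0x60C2C  (3 entries read)

Access #3 PA: 0x51E51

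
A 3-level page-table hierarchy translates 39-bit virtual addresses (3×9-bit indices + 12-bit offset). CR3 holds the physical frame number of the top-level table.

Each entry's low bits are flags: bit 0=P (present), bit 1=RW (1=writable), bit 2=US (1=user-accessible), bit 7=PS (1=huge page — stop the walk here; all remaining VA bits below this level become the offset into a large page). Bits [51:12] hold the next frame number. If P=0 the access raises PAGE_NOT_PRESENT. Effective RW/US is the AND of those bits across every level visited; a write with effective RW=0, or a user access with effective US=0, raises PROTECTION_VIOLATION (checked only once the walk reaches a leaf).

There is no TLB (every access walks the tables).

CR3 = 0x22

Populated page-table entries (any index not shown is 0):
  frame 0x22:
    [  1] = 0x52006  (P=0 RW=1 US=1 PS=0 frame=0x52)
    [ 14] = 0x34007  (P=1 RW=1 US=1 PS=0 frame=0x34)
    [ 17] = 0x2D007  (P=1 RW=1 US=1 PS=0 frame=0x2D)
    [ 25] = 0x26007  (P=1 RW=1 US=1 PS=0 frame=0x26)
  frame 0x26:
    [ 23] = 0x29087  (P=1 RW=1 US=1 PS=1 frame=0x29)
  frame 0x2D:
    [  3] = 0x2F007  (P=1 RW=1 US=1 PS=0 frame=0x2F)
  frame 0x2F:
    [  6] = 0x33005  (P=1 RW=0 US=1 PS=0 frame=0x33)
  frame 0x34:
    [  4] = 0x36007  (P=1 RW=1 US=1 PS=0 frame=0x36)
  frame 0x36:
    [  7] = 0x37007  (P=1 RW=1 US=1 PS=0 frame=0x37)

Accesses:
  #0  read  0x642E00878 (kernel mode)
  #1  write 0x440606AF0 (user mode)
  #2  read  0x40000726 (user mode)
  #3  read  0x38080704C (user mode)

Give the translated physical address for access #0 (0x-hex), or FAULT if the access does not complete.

Per-access translation:
#0 VA=0x642E00878 (r,kernel):
  lvl0: tbl 0x22, slot 25 ⇒ 0x26007 (P1/RW1/US1/PS0)
  lvl1: tbl 0x26, slot 23 ⇒ 0x29087 (P1/RW1/US1/PS1)
  ⇒ phys 0x29878 (huge @L1)  [2 reads]
#1 VA=0x440606AF0 (w,user):
  lvl0: tbl 0x22, slot 17 ⇒ 0x2D007 (P1/RW1/US1/PS0)
  lvl1: tbl 0x2D, slot 3 ⇒ 0x2F007 (P1/RW1/US1/PS0)
  lvl2: tbl 0x2F, slot 6 ⇒ 0x33005 (P1/RW0/US1/PS0)
  ✗ PROTECTION_VIOLATION  [3 reads]
#2 VA=0x40000726 (r,user):
  lvl0: tbl 0x22, slot 1 ⇒ 0x52006 (P0/RW1/US1/PS0)
  ✗ PAGE_NOT_PRESENT  [1 reads]
#3 VA=0x38080704C (r,user):
  lvl0: tbl 0x22, slot 14 ⇒ 0x34007 (P1/RW1/US1/PS0)
  lvl1: tbl 0x34, slot 4 ⇒ 0x36007 (P1/RW1/US1/PS0)
  lvl2: tbl 0x36, slot 7 ⇒ 0x37007 (P1/RW1/US1/PS0)
  ⇒ phys 0x3704C  [3 reads]

Access #0 PA: 0x29878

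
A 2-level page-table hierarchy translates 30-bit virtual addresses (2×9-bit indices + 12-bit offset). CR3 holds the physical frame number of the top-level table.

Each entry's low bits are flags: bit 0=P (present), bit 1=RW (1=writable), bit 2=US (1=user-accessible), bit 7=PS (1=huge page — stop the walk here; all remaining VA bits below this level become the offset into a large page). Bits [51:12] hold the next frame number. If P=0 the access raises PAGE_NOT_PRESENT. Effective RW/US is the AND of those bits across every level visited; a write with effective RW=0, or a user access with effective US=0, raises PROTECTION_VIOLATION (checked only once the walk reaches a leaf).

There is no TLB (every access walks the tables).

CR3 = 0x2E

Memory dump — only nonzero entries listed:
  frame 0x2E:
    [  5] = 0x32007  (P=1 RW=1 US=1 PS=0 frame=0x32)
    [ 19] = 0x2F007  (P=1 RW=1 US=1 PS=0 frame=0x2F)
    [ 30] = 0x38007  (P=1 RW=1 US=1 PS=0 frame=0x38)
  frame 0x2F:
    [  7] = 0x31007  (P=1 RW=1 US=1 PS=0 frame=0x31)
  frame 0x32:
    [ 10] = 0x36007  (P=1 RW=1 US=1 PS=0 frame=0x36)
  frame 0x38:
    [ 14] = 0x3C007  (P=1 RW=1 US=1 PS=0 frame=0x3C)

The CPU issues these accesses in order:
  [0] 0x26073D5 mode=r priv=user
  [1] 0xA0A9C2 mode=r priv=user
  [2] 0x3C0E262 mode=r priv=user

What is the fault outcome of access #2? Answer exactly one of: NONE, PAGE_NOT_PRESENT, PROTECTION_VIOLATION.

Walk each access:
#0 VA=0x26073D5 (r,user):
  L0: frame=0x2E idx=19 entry=0x2F007 [P=1 RW=1 US=1 PS=0]
  L1: frame=0x2F idx=7 entry=0x31007 [P=1 RW=1 US=1 PS=0]
  ✓ 0x313D5  — 2 lookups
#1 VA=0xA0A9C2 (r,user):
  L0: frame=0x2E idx=5 entry=0x32007 [P=1 RW=1 US=1 PS=0]
  L1: frame=0x32 idx=10 entry=0x36007 [P=1 RW=1 US=1 PS=0]
  ✓ 0x369C2  — 2 lookups
#2 VA=0x3C0E262 (r,user):
  L0: frame=0x2E idx=30 entry=0x38007 [P=1 RW=1 US=1 PS=0]
  L1: frame=0x38 idx=14 entry=0x3C007 [P=1 RW=1 US=1 PS=0]
  ✓ 0x3C262  — 2 lookups

Access #2 fault: NONE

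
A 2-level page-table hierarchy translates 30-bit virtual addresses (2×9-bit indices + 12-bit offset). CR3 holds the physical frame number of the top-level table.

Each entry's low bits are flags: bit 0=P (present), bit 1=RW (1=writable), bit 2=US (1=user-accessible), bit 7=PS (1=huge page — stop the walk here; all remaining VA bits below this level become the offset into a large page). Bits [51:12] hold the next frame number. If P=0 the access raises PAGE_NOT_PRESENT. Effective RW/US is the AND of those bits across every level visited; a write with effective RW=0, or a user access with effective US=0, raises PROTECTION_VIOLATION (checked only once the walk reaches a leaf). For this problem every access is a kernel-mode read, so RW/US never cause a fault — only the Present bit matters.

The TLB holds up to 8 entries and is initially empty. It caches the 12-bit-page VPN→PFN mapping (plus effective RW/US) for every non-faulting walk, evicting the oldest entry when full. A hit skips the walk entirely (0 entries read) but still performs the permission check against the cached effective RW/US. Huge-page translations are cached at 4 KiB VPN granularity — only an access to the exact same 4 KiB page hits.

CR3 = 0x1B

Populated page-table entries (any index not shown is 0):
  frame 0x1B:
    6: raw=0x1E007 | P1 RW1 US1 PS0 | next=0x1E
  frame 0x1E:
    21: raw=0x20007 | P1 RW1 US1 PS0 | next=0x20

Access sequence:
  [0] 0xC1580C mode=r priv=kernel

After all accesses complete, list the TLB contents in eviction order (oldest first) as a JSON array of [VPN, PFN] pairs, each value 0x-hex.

Trace:
#0 VA=0xC1580C (r,kernel):
  [0] read 0x1B idx=6: raw=0x1E007 flags P=1 W=1 U=1 S=0
  [1] read 0x1E idx=21: raw=0x20007 flags P=1 W=1 U=1 S=0
  → PA=0x2080C  (2 entries read)

TLB: [["0xC15", "0x20"]]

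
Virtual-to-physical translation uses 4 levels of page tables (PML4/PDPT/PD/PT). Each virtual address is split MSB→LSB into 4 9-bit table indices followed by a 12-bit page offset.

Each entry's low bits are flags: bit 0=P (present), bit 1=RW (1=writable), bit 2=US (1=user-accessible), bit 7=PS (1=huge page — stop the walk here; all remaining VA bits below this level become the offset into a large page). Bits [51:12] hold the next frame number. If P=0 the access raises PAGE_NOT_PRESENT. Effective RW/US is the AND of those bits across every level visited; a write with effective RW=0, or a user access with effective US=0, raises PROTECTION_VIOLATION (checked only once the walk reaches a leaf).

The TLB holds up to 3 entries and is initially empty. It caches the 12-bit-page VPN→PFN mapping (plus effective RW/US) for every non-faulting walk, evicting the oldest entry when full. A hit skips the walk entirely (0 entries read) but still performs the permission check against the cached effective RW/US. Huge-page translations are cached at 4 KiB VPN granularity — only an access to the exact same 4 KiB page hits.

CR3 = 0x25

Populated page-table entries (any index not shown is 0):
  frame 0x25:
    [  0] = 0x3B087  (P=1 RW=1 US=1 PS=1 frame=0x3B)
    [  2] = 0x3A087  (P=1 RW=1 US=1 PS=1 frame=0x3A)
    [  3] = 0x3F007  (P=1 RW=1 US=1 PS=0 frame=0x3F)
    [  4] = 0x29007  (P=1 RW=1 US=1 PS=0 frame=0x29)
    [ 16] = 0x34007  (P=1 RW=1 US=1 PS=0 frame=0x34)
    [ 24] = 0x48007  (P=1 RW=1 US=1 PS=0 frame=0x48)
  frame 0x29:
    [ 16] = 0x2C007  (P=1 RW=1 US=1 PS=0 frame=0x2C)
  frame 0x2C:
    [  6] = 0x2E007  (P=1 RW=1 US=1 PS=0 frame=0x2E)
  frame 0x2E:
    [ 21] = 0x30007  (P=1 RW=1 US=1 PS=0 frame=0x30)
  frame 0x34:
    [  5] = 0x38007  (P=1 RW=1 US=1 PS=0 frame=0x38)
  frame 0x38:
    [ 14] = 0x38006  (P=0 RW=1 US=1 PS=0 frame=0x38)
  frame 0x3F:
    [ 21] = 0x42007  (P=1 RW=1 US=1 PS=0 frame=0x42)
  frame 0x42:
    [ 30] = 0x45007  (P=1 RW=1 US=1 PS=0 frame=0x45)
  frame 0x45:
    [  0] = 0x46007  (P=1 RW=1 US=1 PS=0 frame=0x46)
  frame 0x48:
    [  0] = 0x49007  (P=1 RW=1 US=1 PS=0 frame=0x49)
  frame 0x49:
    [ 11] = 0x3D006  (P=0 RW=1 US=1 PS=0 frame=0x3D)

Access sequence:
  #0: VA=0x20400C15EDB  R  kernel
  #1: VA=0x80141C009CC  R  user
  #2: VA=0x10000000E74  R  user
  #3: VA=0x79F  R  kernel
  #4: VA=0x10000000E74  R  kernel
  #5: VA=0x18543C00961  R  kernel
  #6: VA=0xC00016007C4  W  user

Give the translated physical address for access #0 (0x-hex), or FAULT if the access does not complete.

Walk each access:
#0 VA=0x20400C15EDB (r,kernel):
  lvl0: tbl 0x25, slot 4 ⇒ 0x29007 (P1/RW1/US1/PS0)
  lvl1: tbl 0x29, slot 16 ⇒ 0x2C007 (P1/RW1/US1/PS0)
  lvl2: tbl 0x2C, slot 6 ⇒ 0x2E007 (P1/RW1/US1/PS0)
  lvl3: tbl 0x2E, slot 21 ⇒ 0x30007 (P1/RW1/US1/PS0)
  ✓ 0x30EDB  — 4 lookups
#1 VA=0x80141C009CC (r,user):
  lvl0: tbl 0x25, slot 16 ⇒ 0x34007 (P1/RW1/US1/PS0)
  lvl1: tbl 0x34, slot 5 ⇒ 0x38007 (P1/RW1/US1/PS0)
  lvl2: tbl 0x38, slot 14 ⇒ 0x38006 (P0/RW1/US1/PS0)
  → PAGE_NOT_PRESENT  (3 entries read)
#2 VA=0x10000000E74 (r,user):
  lvl0: tbl 0x25, slot 2 ⇒ 0x3A087 (P1/RW1/US1/PS1)
  ✓ 0x3AE74 (huge @L0)  — 1 lookups
#3 VA=0x79F (r,kernel):
  lvl0: tbl 0x25, slot 0 ⇒ 0x3B087 (P1/RW1/US1/PS1)
  ✓ 0x3B79F (huge @L0)  — 1 lookups
#4 VA=0x10000000E74 (r,kernel):
  TLB hit vpn=0x10000000 → PA=0x3AE74
#5 VA=0x18543C00961 (r,kernel):
  lvl0: tbl 0x25, slot 3 ⇒ 0x3F007 (P1/RW1/US1/PS0)
  lvl1: tbl 0x3F, slot 21 ⇒ 0x42007 (P1/RW1/US1/PS0)
  lvl2: tbl 0x42, slot 30 ⇒ 0x45007 (P1/RW1/US1/PS0)
  lvl3: tbl 0x45, slot 0 ⇒ 0x46007 (P1/RW1/US1/PS0)
  ✓ 0x46961  — 4 lookups
#6 VA=0xC00016007C4 (w,user):
  lvl0: tbl 0x25, slot 24 ⇒ 0x48007 (P1/RW1/US1/PS0)
  lvl1: tbl 0x48, slot 0 ⇒ 0x49007 (P1/RW1/US1/PS0)
  lvl2: tbl 0x49, slot 11 ⇒ 0x3D006 (P0/RW1/US1/PS0)
  → PAGE_NOT_PRESENT  (3 entries read)

Access #0 PA: 0x30EDB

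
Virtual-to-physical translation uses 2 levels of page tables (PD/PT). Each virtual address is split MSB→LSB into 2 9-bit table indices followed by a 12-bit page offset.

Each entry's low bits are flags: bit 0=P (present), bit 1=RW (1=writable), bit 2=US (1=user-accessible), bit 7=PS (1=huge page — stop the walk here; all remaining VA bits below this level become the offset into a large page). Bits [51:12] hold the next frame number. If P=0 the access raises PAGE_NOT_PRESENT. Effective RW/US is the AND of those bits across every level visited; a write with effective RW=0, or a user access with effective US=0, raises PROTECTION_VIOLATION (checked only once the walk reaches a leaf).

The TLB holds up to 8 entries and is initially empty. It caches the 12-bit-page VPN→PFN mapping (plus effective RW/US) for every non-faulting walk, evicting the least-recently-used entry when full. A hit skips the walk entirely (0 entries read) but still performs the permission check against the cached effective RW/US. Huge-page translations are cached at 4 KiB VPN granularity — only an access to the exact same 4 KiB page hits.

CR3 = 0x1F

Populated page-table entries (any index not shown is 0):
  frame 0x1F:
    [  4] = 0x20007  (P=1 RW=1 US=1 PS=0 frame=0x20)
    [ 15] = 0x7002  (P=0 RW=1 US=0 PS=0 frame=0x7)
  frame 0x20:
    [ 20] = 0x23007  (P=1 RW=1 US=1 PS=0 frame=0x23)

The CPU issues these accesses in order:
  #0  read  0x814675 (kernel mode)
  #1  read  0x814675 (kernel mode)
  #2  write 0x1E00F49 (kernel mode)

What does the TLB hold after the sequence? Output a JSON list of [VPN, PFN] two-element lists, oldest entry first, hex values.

Walk each access:
#0 VA=0x814675 (r,kernel):
  L0: frame=0x1F idx=4 entry=0x20007 [P=1 RW=1 US=1 PS=0]
  L1: frame=0x20 idx=20 entry=0x23007 [P=1 RW=1 US=1 PS=0]
  ⇒ phys 0x23675  [2 reads]
#1 VA=0x814675 (r,kernel):
  TLB hit vpn=0x814 → PA=0x23675
#2 VA=0x1E00F49 (w,kernel):
  L0: frame=0x1F idx=15 entry=0x7002 [P=0 RW=1 US=0 PS=0]
  → PAGE_NOT_PRESENT  (1 entries read)

TLB: [["0x814", "0x23"]]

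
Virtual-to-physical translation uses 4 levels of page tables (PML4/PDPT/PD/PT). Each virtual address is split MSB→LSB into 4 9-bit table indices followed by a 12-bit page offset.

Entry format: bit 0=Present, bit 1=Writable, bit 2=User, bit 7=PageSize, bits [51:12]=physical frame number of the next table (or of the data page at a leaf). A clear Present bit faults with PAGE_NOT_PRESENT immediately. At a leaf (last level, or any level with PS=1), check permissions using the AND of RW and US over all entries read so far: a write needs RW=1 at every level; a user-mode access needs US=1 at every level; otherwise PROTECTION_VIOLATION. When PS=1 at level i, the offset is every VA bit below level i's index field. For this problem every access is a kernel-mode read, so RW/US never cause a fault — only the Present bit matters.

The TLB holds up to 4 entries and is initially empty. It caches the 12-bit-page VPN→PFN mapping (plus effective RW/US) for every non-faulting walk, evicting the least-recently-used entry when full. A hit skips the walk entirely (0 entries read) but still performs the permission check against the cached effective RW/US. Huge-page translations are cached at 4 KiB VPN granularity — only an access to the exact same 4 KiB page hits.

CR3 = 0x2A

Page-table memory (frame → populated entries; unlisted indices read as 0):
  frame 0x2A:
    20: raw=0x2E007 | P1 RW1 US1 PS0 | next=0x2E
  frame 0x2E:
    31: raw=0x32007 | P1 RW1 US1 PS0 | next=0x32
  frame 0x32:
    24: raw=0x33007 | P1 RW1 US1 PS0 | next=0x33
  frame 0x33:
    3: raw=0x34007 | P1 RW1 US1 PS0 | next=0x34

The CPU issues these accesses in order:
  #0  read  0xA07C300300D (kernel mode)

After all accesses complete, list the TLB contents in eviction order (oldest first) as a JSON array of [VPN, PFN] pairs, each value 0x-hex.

Walk each access:
#0 VA=0xA07C300300D (r,kernel):
  L0 @0x2A[20] → 0x2E007  P=1,RW=1,US=1,PS=0
  L1 @0x2E[31] → 0x32007  P=1,RW=1,US=1,PS=0
  L2 @0x32[24] → 0x33007  P=1,RW=1,US=1,PS=0
  L3 @0x33[3] → 0x34007  P=1,RW=1,US=1,PS=0
  ✓ 0x3400D  — 4 lookups

TLB: [["0xA07C3003", "0x34"]]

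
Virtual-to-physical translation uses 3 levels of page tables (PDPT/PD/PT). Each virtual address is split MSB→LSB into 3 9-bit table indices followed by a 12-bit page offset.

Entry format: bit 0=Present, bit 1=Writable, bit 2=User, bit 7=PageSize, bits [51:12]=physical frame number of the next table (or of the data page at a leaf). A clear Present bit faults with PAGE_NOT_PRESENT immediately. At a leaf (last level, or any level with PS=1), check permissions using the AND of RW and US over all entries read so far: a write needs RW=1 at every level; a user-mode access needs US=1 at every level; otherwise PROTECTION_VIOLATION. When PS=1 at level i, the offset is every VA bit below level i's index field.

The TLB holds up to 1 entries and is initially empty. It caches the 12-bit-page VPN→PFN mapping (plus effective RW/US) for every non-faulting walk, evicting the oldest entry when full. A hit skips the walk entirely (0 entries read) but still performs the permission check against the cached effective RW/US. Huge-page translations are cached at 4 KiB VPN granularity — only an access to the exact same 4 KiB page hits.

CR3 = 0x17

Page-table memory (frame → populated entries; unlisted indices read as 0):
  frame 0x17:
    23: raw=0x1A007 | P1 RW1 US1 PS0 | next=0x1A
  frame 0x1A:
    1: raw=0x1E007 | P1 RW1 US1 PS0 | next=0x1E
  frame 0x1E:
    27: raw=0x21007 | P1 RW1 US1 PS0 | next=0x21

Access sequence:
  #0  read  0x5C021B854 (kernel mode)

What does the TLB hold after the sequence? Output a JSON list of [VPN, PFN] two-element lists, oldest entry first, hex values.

Trace:
#0 VA=0x5C021B854 (r,kernel):
  L0: frame=0x17 idx=23 entry=0x1A007 [P=1 RW=1 US=1 PS=0]
  L1: frame=0x1A idx=1 entry=0x1E007 [P=1 RW=1 US=1 PS=0]
  L2: frame=0x1E idx=27 entry=0x21007 [P=1 RW=1 US=1 PS=0]
  ✓ 0x21854  — 3 lookups

TLB: [["0x5C021B", "0x21"]]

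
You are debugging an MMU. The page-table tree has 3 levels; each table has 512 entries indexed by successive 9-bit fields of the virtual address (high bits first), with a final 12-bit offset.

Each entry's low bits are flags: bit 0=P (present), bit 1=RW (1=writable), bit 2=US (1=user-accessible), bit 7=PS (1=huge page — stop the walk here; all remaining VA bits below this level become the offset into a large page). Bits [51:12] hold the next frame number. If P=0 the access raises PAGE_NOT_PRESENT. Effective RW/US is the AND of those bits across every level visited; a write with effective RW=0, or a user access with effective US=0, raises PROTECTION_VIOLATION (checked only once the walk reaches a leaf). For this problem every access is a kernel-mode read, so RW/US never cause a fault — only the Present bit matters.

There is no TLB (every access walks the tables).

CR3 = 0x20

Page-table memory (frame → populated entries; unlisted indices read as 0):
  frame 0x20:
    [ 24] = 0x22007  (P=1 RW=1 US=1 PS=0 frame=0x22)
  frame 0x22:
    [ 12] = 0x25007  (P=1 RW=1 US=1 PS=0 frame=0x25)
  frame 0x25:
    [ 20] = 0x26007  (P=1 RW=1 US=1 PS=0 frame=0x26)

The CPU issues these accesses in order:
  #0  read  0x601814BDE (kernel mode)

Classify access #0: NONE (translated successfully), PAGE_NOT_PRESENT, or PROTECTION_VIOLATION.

Per-access translation:
#0 VA=0x601814BDE (r,kernel):
  [0] read 0x20 idx=24: raw=0x22007 flags P=1 W=1 U=1 S=0
  [1] read 0x22 idx=12: raw=0x25007 flags P=1 W=1 U=1 S=0
  [2] read 0x25 idx=20: raw=0x26007 flags P=1 W=1 U=1 S=0
  ✓ 0x26BDE  — 3 lookups

Access #0 fault: NONE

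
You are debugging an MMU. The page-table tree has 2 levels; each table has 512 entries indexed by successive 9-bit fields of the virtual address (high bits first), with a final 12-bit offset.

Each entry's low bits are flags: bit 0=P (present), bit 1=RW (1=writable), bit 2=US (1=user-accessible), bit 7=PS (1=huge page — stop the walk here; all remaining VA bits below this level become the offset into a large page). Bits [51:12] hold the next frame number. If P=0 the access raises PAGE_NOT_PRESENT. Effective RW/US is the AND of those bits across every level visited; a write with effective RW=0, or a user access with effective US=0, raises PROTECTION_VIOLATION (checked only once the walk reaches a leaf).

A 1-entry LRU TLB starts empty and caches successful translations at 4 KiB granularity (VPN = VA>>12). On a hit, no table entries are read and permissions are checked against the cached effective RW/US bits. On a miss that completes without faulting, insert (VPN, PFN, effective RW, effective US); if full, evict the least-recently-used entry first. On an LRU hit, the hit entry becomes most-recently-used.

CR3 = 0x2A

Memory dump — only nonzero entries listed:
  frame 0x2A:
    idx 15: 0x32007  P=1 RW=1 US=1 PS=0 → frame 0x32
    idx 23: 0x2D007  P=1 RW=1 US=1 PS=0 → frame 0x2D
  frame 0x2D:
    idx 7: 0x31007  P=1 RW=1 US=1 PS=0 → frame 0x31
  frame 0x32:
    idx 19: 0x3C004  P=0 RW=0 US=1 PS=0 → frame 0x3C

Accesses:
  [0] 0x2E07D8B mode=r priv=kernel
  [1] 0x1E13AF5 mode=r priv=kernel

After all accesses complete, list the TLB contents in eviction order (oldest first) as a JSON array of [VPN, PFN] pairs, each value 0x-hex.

Walk each access:
#0 VA=0x2E07D8B (r,kernel):
  [0] read 0x2A idx=23: raw=0x2D007 flags P=1 W=1 U=1 S=0
  [1] read 0x2D idx=7: raw=0x31007 flags P=1 W=1 U=1 S=0
  ✓ 0x31D8B  — 2 lookups
#1 VA=0x1E13AF5 (r,kernel):
  [0] read 0x2A idx=15: raw=0x32007 flags P=1 W=1 U=1 S=0
  [1] read 0x32 idx=19: raw=0x3C004 flags P=0 W=0 U=1 S=0
  ⇒ fault: PAGE_NOT_PRESENT  — 2 lookups

TLB: [["0x2E07", "0x31"]]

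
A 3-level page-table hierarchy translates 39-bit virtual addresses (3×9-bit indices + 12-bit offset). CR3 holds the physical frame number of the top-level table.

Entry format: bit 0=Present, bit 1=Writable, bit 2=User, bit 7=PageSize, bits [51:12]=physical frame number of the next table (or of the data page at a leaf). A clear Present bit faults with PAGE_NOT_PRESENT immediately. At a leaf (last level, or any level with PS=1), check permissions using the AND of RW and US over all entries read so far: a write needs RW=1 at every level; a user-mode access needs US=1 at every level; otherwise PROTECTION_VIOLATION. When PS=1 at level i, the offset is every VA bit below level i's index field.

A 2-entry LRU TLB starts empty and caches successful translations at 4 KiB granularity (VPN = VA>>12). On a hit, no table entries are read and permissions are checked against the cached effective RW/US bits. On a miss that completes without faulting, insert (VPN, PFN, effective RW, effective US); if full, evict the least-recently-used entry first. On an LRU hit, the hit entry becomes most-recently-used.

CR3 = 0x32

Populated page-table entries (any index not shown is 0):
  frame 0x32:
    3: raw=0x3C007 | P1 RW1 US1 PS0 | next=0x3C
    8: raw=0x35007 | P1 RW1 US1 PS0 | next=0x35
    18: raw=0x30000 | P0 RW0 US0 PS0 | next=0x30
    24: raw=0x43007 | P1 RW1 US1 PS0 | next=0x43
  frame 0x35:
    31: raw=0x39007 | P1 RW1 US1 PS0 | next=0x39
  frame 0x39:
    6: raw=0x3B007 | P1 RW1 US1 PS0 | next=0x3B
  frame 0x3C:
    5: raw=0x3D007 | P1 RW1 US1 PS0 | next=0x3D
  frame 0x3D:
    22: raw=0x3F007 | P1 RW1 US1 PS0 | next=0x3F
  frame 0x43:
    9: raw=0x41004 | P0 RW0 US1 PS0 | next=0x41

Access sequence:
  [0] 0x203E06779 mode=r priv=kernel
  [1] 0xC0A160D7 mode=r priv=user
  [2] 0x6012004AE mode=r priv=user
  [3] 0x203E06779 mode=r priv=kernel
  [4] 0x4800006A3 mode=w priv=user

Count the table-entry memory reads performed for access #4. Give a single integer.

Walk each access:
#0 VA=0x203E06779 (r,kernel):
  L0: frame=0x32 idx=8 entry=0x35007 [P=1 RW=1 US=1 PS=0]
  L1: frame=0x35 idx=31 entry=0x39007 [P=1 RW=1 US=1 PS=0]
  L2: frame=0x39 idx=6 entry=0x3B007 [P=1 RW=1 US=1 PS=0]
  ⇒ phys 0x3B779  [3 reads]
#1 VA=0xC0A160D7 (r,user):
  L0: frame=0x32 idx=3 entry=0x3C007 [P=1 RW=1 US=1 PS=0]
  L1: frame=0x3C idx=5 entry=0x3D007 [P=1 RW=1 US=1 PS=0]
  L2: frame=0x3D idx=22 entry=0x3F007 [P=1 RW=1 US=1 PS=0]
  ⇒ phys 0x3F0D7  [3 reads]
#2 VA=0x6012004AE (r,user):
  L0: frame=0x32 idx=24 entry=0x43007 [P=1 RW=1 US=1 PS=0]
  L1: frame=0x43 idx=9 entry=0x41004 [P=0 RW=0 US=1 PS=0]
  ✗ PAGE_NOT_PRESENT  [2 reads]
#3 VA=0x203E06779 (r,kernel):
  TLB hit vpn=0x203E06 → PA=0x3B779
#4 VA=0x4800006A3 (w,user):
  L0: frame=0x32 idx=18 entry=0x30000 [P=0 RW=0 US=0 PS=0]
  ✗ PAGE_NOT_PRESENT  [1 reads]

Entries read for #4: 1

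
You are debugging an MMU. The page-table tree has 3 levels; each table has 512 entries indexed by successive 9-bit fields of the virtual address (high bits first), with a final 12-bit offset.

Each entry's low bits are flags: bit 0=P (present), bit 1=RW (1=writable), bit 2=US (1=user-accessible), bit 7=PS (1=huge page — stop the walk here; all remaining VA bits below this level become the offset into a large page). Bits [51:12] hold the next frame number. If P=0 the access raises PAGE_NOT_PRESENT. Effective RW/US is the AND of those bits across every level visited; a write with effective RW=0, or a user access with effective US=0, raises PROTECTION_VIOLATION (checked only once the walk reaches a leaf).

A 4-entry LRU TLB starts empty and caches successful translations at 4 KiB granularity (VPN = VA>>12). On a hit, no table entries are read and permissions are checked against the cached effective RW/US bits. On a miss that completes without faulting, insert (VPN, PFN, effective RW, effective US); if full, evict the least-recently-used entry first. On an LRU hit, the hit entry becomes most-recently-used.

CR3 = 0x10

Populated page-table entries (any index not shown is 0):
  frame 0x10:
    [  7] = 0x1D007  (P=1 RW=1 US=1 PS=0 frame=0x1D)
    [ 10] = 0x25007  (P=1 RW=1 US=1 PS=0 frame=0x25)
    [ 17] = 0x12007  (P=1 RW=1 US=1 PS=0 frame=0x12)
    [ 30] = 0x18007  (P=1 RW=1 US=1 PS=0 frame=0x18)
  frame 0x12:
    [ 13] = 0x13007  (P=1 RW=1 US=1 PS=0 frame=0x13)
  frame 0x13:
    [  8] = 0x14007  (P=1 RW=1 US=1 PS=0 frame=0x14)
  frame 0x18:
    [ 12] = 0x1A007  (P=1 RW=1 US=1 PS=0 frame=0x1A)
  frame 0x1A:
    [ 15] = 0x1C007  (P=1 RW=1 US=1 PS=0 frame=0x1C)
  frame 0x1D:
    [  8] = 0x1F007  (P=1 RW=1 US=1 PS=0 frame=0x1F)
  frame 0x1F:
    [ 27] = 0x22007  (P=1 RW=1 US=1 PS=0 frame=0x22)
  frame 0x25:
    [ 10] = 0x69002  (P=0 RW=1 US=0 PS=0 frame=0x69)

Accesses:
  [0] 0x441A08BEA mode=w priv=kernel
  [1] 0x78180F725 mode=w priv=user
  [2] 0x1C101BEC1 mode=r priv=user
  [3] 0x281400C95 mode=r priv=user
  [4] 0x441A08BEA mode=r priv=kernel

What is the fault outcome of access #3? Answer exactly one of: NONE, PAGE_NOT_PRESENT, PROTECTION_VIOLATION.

Per-access translation:
#0 VA=0x441A08BEA (w,kernel):
  L0: frame=0x10 idx=17 entry=0x12007 [P=1 RW=1 US=1 PS=0]
  L1: frame=0x12 idx=13 entry=0x13007 [P=1 RW=1 US=1 PS=0]
  L2: frame=0x13 idx=8 entry=0x14007 [P=1 RW=1 US=1 PS=0]
  ✓ 0x14BEA  — 3 lookups
#1 VA=0x78180F725 (w,user):
  L0: frame=0x10 idx=30 entry=0x18007 [P=1 RW=1 US=1 PS=0]
  L1: frame=0x18 idx=12 entry=0x1A007 [P=1 RW=1 US=1 PS=0]
  L2: frame=0x1A idx=15 entry=0x1C007 [P=1 RW=1 US=1 PS=0]
  ✓ 0x1C725  — 3 lookups
#2 VA=0x1C101BEC1 (r,user):
  L0: frame=0x10 idx=7 entry=0x1D007 [P=1 RW=1 US=1 PS=0]
  L1: frame=0x1D idx=8 entry=0x1F007 [P=1 RW=1 US=1 PS=0]
  L2: frame=0x1F idx=27 entry=0x22007 [P=1 RW=1 US=1 PS=0]
  ✓ 0x22EC1  — 3 lookups
#3 VA=0x281400C95 (r,user):
  L0: frame=0x10 idx=10 entry=0x25007 [P=1 RW=1 US=1 PS=0]
  L1: frame=0x25 idx=10 entry=0x69002 [P=0 RW=1 US=0 PS=0]
  ✗ PAGE_NOT_PRESENT  [2 reads]
#4 VA=0x441A08BEA (r,kernel):
  TLB hit vpn=0x441A08 → PA=0x14BEA

Access #3 fault: PAGE_NOT_PRESENT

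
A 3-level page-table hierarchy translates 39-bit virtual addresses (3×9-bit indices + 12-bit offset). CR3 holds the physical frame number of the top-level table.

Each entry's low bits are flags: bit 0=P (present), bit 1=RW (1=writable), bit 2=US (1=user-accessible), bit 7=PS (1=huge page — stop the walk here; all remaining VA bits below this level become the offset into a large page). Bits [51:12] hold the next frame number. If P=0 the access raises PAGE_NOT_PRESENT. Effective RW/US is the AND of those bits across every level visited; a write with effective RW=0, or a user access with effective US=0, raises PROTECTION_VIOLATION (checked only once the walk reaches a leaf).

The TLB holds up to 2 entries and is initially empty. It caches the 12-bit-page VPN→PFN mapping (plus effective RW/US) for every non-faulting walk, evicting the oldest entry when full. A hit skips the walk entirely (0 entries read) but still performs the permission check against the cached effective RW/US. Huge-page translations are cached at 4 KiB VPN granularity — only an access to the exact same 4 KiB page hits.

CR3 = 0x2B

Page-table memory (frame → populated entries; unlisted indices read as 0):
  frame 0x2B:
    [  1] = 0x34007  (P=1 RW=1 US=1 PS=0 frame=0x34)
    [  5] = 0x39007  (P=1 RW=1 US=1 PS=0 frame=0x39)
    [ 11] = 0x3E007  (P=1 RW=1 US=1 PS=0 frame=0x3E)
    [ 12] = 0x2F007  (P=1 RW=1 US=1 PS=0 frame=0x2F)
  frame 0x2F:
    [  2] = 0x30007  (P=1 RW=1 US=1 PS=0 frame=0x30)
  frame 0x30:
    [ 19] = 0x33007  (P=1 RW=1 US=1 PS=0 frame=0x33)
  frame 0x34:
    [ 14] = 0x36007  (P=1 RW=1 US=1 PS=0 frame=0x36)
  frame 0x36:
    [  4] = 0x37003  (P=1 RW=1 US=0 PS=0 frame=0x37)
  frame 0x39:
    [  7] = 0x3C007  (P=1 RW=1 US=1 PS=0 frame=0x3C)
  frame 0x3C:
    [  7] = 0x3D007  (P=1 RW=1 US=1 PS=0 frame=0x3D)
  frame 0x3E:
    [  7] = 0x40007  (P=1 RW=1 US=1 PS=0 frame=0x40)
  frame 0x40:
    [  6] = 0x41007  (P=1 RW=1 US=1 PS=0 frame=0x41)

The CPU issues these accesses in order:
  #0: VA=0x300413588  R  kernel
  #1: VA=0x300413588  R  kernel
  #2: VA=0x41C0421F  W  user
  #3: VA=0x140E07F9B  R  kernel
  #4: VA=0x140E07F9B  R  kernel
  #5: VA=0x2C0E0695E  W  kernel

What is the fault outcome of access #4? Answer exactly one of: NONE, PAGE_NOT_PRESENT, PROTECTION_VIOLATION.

Trace:
#0 VA=0x300413588 (r,kernel):
  L0: frame=0x2B idx=12 entry=0x2F007 [P=1 RW=1 US=1 PS=0]
  L1: frame=0x2F idx=2 entry=0x30007 [P=1 RW=1 US=1 PS=0]
  L2: frame=0x30 idx=19 entry=0x33007 [P=1 RW=1 US=1 PS=0]
  ✓ 0x33588  — 3 lookups
#1 VA=0x300413588 (r,kernel):
  TLB hit vpn=0x300413 → PA=0x33588
#2 VA=0x41C0421F (w,user):
  L0: frame=0x2B idx=1 entry=0x34007 [P=1 RW=1 US=1 PS=0]
  L1: frame=0x34 idx=14 entry=0x36007 [P=1 RW=1 US=1 PS=0]
  L2: frame=0x36 idx=4 entry=0x37003 [P=1 RW=1 US=0 PS=0]
  ⇒ fault: PROTECTION_VIOLATION  — 3 lookups
#3 VA=0x140E07F9B (r,kernel):
  L0: frame=0x2B idx=5 entry=0x39007 [P=1 RW=1 US=1 PS=0]
  L1: frame=0x39 idx=7 entry=0x3C007 [P=1 RW=1 US=1 PS=0]
  L2: frame=0x3C idx=7 entry=0x3D007 [P=1 RW=1 US=1 PS=0]
  ✓ 0x3DF9B  — 3 lookups
#4 VA=0x140E07F9B (r,kernel):
  TLB hit vpn=0x140E07 → PA=0x3DF9B
#5 VA=0x2C0E0695E (w,kernel):
  L0: frame=0x2B idx=11 entry=0x3E007 [P=1 RW=1 US=1 PS=0]
  L1: frame=0x3E idx=7 entry=0x40007 [P=1 RW=1 US=1 PS=0]
  L2: frame=0x40 idx=6 entry=0x41007 [P=1 RW=1 US=1 PS=0]
  ✓ 0x4195E  — 3 lookups

Access #4 fault: NONE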